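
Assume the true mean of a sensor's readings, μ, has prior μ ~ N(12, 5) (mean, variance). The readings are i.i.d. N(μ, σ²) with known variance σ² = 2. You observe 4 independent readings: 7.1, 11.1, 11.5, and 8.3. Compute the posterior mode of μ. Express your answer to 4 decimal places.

μ̂_MAP = 9.7273

n = 4; x̄ = (7.1 + 11.1 + 11.5 + 8.3)/4 = 38/4 = 9.5.
For a Normal prior and Normal likelihood with known variance, the posterior is Normal; its mode equals its mean, the precision-weighted average.
Prior precision 1/σ₀² = 1/5 = 0.2; data precision n/σ² = 4/2 = 2.
μ̂ = (0.2·12 + 2·9.5) / (0.2 + 2) = 21.4/2.2 = 107/11 ≈ 9.7273.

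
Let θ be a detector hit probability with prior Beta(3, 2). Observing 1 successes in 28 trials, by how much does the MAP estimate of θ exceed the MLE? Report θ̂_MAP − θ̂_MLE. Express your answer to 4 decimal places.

Posterior is Beta(4, 29); MAP = (4−1)/(33−2) = 3/31 ≈ 0.09677.
MLE ignores the prior: θ̂_MLE = k/n = 1/28 ≈ 0.03571.
Difference = 3/31 − 1/28 = 53/868 ≈ 0.0611.

MAP − MLE = 0.0611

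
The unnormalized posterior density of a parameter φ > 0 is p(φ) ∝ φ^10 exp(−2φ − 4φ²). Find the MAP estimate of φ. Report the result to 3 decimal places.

φ̂_MAP = 1.000

ℓ'(φ) = 10/φ − 2 − 8φ. Setting this to zero and multiplying by φ: 8φ² + 2φ − 10 = 0.
φ = (−2 + √(2² + 4·8·10)) / (2·8) = (−2 + √324) / 16 = (−2 + 18)/16 = 1.
ℓ''(φ) = −10/φ² − 8 < 0, confirming a maximum.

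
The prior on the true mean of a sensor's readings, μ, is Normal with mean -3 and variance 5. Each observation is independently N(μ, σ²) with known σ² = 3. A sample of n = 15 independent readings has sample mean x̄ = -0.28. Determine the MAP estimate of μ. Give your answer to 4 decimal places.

n = 15, x̄ = -0.28.
For a Normal prior and Normal likelihood with known variance, the posterior is Normal; its mode equals its mean, the precision-weighted average.
Prior precision 1/σ₀² = 1/5 = 0.2; data precision n/σ² = 15/3 = 5.
μ̂ = (0.2·(-3) + 5·(-0.28)) / (0.2 + 5) = (-2)/5.2 = -5/13 ≈ -0.3846.

μ̂_MAP = -0.3846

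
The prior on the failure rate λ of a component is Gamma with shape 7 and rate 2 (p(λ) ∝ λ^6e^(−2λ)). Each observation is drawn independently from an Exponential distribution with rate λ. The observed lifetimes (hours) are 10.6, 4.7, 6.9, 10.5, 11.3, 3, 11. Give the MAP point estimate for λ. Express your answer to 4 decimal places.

The Exponential(rate=λ) likelihood is ∝ λ^n e^(−λΣtᵢ). Here n = 7 and Σtᵢ = 10.6 + 4.7 + 6.9 + 10.5 + 11.3 + 3 + 11 = 58.
Posterior ∝ λ^6e^(−2λ) · λ^7e^(−58λ) = λ^13e^(−60λ), i.e. Gamma(14, 60).
Mode = (a−1)/b = 13/60 ≈ 0.2167.

λ̂_MAP = 0.2167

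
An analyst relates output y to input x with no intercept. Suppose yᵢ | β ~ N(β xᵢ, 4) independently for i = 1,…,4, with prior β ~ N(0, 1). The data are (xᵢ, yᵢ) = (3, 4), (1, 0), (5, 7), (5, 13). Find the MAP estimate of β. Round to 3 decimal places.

log p(β | y) = −Σ(yᵢ − βxᵢ)²/(2·4) − β²/(2·1) + const.
Setting the derivative to zero: Σxᵢ(yᵢ − βxᵢ)/4 − β/1 = 0, so β = Σxᵢyᵢ / (Σxᵢ² + σ²/τ²).
Σxᵢyᵢ = 3·4 + 1·0 + 5·7 + 5·13 = 112; Σxᵢ² = 60; σ²/τ² = 4.
β̂_MAP = 112 / (60 + 4) = 112/64 ≈ 1.750.

β̂_MAP = 1.750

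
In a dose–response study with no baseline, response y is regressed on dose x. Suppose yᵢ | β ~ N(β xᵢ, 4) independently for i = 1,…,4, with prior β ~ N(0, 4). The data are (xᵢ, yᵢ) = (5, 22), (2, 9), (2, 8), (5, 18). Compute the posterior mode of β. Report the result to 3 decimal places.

β̂_MAP = 3.966

log p(β | y) = −Σ(yᵢ − βxᵢ)²/(2·4) − β²/(2·4) + const.
Setting the derivative to zero: Σxᵢ(yᵢ − βxᵢ)/4 − β/4 = 0, so β = Σxᵢyᵢ / (Σxᵢ² + σ²/τ²).
Σxᵢyᵢ = 5·22 + 2·9 + 2·8 + 5·18 = 234; Σxᵢ² = 58; σ²/τ² = 1.
β̂_MAP = 234 / (58 + 1) = 234/59 ≈ 3.966.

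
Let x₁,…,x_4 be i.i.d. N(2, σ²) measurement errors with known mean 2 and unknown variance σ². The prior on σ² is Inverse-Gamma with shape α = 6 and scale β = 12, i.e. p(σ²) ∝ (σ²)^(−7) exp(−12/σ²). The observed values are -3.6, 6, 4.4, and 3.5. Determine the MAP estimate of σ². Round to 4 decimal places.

σ̂²_MAP = 4.4094

Sum of squared deviations about the known mean: SS = (-3.6−2)² + (6−2)² + (4.4−2)² + (3.5−2)² = 55.37.
The Normal likelihood contributes (σ²)^(−n/2) exp(−SS/(2σ²)), so the posterior is Inverse-Gamma(α + n/2, β + SS/2) = Inverse-Gamma(8, 39.685).
The mode of Inverse-Gamma(a, b) is b/(a+1) = 39.685/9 ≈ 4.4094.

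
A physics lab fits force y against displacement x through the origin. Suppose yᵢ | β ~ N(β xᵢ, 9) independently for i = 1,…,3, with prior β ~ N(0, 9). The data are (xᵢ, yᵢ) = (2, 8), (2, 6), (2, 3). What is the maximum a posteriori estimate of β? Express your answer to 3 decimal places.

β̂_MAP = 2.615

log p(β | y) = −Σ(yᵢ − βxᵢ)²/(2·9) − β²/(2·9) + const.
Setting the derivative to zero: Σxᵢ(yᵢ − βxᵢ)/9 − β/9 = 0, so β = Σxᵢyᵢ / (Σxᵢ² + σ²/τ²).
Σxᵢyᵢ = 2·8 + 2·6 + 2·3 = 34; Σxᵢ² = 12; σ²/τ² = 1.
β̂_MAP = 34 / (12 + 1) = 34/13 ≈ 2.615.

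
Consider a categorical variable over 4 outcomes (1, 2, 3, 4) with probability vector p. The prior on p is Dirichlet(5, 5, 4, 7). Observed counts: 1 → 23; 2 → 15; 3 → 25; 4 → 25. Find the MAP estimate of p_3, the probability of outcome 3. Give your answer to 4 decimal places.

The posterior is Dirichlet(αᵢ + nᵢ) = Dirichlet(28, 20, 29, 32).
For a Dirichlet(a₁,…,a_K) with all aᵢ > 1, the mode has j-th component (aⱼ − 1)/(Σaᵢ − K).
Here Σaᵢ = 109 and K = 4, so p_3 = (29 − 1)/(109 − 4) = 28/105 ≈ 0.2667.

MAP estimate: 0.2667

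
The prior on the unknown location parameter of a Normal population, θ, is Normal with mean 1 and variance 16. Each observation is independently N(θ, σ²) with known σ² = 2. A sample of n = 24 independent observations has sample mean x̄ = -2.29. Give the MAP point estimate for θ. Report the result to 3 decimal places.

θ̂_MAP = -2.273

n = 24, x̄ = -2.29.
For a Normal prior and Normal likelihood with known variance, the posterior is Normal; its mode equals its mean, the precision-weighted average.
Prior precision 1/σ₀² = 1/16 = 0.0625; data precision n/σ² = 24/2 = 12.
θ̂ = (0.0625·1 + 12·(-2.29)) / (0.0625 + 12) = (-27.4175)/12.0625 = -10967/4825 ≈ -2.273.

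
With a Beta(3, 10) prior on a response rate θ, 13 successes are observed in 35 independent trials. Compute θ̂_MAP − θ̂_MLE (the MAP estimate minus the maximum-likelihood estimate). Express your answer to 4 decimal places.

Posterior is Beta(16, 32); MAP = (16−1)/(48−2) = 15/46 ≈ 0.32609.
MLE ignores the prior: θ̂_MLE = k/n = 13/35 ≈ 0.37143.
Difference = 15/46 − 13/35 = -73/1610 ≈ -0.0453.

MAP − MLE = -0.0453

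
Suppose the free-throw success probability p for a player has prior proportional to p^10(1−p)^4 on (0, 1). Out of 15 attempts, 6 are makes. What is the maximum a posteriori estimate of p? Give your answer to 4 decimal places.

The prior density ∝ p^10(1−p)^4 is the kernel of Beta(11, 5).
Data: 6 successes in 15 trials. The binomial likelihood contributes p^6(1−p)^9, so the posterior is Beta(11+6, 5+9) = Beta(17, 14).
For Beta(a, b) with a, b > 1 the mode is (a−1)/(a+b−2) = 16/29 ≈ 0.5517.

p̂_MAP = 0.5517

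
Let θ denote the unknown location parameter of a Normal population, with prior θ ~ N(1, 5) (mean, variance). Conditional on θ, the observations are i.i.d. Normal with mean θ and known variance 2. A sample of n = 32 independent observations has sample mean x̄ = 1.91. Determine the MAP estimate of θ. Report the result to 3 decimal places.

n = 32, x̄ = 1.91.
For a Normal prior and Normal likelihood with known variance, the posterior is Normal; its mode equals its mean, the precision-weighted average.
Prior precision 1/σ₀² = 1/5 = 0.2; data precision n/σ² = 32/2 = 16.
θ̂ = (0.2·1 + 16·1.91) / (0.2 + 16) = 30.76/16.2 = 769/405 ≈ 1.899.

θ̂_MAP = 1.899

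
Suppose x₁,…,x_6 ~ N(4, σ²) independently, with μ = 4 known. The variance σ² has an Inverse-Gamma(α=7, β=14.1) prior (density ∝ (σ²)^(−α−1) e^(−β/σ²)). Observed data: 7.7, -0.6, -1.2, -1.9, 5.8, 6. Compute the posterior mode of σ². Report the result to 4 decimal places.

Sum of squared deviations about the known mean: SS = (7.7−4)² + (-0.6−4)² + (-1.2−4)² + (-1.9−4)² + (5.8−4)² + (6−4)² = 103.94.
The Normal likelihood contributes (σ²)^(−n/2) exp(−SS/(2σ²)), so the posterior is Inverse-Gamma(α + n/2, β + SS/2) = Inverse-Gamma(10, 66.07).
The mode of Inverse-Gamma(a, b) is b/(a+1) = 66.07/11 ≈ 6.0064.

σ̂²_MAP = 6.0064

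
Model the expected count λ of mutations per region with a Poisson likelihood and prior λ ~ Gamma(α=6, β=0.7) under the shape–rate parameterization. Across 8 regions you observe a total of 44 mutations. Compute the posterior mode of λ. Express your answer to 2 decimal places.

λ̂_MAP = 5.63

Σxᵢ = 44, n = 8.
Posterior ∝ λ^5e^(−0.7λ) · λ^44e^(−8λ) = λ^49e^(−8.7λ), i.e. Gamma(shape=50, rate=8.7).
The mode of a Gamma(a, b) with a ≥ 1 (shape–rate) is (a−1)/b = 49/8.7 ≈ 5.63.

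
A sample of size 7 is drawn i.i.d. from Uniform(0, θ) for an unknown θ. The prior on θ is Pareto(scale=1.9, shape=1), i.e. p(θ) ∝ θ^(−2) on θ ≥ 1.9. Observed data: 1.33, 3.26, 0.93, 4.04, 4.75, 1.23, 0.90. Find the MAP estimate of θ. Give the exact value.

The Uniform(0, θ) likelihood is θ^(−n) for θ ≥ max(xᵢ), zero otherwise. Here max(xᵢ) = 4.75.
Posterior ∝ θ^(−2) · θ^(−7) = θ^(−9) on θ ≥ max(1.9, 4.75) = 4.75.
This density is strictly decreasing in θ, so the posterior mode lies at the lower boundary of the support.

θ̂_MAP = 4.75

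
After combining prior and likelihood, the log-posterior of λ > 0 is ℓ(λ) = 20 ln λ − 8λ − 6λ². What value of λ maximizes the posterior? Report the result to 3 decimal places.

λ̂_MAP = 1.000

ℓ'(λ) = 20/λ − 8 − 12λ. Setting this to zero and multiplying by λ: 12λ² + 8λ − 20 = 0.
λ = (−8 + √(8² + 4·12·20)) / (2·12) = (−8 + √1024) / 24 = (−8 + 32)/24 = 1.
ℓ''(λ) = −20/λ² − 12 < 0, confirming a maximum.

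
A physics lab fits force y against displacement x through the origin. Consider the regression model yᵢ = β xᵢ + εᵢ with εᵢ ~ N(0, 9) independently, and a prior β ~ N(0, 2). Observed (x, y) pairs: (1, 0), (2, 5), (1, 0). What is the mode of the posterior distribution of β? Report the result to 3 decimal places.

log p(β | y) = −Σ(yᵢ − βxᵢ)²/(2·9) − β²/(2·2) + const.
Setting the derivative to zero: Σxᵢ(yᵢ − βxᵢ)/9 − β/2 = 0, so β = Σxᵢyᵢ / (Σxᵢ² + σ²/τ²).
Σxᵢyᵢ = 1·0 + 2·5 + 1·0 = 10; Σxᵢ² = 6; σ²/τ² = 4.5.
β̂_MAP = 10 / (6 + 4.5) = 10/10.5 ≈ 0.952.

β̂_MAP = 0.952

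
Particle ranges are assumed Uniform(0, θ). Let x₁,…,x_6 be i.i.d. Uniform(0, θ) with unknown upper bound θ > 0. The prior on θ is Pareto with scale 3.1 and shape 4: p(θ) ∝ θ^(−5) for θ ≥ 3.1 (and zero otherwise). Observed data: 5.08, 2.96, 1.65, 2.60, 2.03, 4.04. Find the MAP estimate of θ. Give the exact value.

θ̂_MAP = 5.08

The Uniform(0, θ) likelihood is θ^(−n) for θ ≥ max(xᵢ), zero otherwise. Here max(xᵢ) = 5.08.
Posterior ∝ θ^(−5) · θ^(−6) = θ^(−11) on θ ≥ max(3.1, 5.08) = 5.08.
This density is strictly decreasing in θ, so the posterior mode lies at the lower boundary of the support.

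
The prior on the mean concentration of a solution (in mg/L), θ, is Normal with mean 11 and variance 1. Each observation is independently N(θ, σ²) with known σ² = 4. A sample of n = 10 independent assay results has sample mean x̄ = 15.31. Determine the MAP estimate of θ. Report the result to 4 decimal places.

n = 10, x̄ = 15.31.
For a Normal prior and Normal likelihood with known variance, the posterior is Normal; its mode equals its mean, the precision-weighted average.
Prior precision 1/σ₀² = 1/1 = 1; data precision n/σ² = 10/4 = 2.5.
θ̂ = (1·11 + 2.5·15.31) / (1 + 2.5) = 49.275/3.5 = 1971/140 ≈ 14.0786.

θ̂_MAP = 14.0786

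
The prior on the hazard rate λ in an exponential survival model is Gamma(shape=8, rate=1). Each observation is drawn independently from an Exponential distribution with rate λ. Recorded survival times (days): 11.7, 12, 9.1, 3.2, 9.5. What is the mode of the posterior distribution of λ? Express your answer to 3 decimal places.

The Exponential(rate=λ) likelihood is ∝ λ^n e^(−λΣtᵢ). Here n = 5 and Σtᵢ = 11.7 + 12 + 9.1 + 3.2 + 9.5 = 45.5.
Posterior ∝ λ^7e^(−1λ) · λ^5e^(−45.5λ) = λ^12e^(−46.5λ), i.e. Gamma(13, 46.5).
Mode = (a−1)/b = 12/46.5 ≈ 0.258.

λ̂_MAP = 0.258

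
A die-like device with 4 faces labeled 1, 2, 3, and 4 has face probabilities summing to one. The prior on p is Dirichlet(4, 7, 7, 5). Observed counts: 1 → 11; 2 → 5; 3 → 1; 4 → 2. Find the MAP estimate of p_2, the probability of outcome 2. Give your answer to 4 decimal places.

The posterior is Dirichlet(αᵢ + nᵢ) = Dirichlet(15, 12, 8, 7).
For a Dirichlet(a₁,…,a_K) with all aᵢ > 1, the mode has j-th component (aⱼ − 1)/(Σaᵢ − K).
Here Σaᵢ = 42 and K = 4, so p_2 = (12 − 1)/(42 − 4) = 11/38 ≈ 0.2895.

MAP estimate: 0.2895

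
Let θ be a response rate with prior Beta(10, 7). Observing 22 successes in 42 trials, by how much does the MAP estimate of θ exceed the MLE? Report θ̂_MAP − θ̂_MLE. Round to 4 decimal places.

Posterior is Beta(32, 27); MAP = (32−1)/(59−2) = 31/57 ≈ 0.54386.
MLE ignores the prior: θ̂_MLE = k/n = 22/42 ≈ 0.52381.
Difference = 31/57 − 22/42 = 8/399 ≈ 0.0201.

MAP − MLE = 0.0201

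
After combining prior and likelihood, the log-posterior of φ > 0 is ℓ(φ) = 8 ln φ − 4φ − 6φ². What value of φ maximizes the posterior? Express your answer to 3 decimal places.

φ̂_MAP = 0.667

ℓ'(φ) = 8/φ − 4 − 12φ. Setting this to zero and multiplying by φ: 12φ² + 4φ − 8 = 0.
φ = (−4 + √(4² + 4·12·8)) / (2·12) = (−4 + √400) / 24 = (−4 + 20)/24 = 2/3.
ℓ''(φ) = −8/φ² − 12 < 0, confirming a maximum.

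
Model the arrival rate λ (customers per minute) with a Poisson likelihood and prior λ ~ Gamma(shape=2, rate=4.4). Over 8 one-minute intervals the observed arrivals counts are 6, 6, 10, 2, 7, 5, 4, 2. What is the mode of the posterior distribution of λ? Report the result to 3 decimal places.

λ̂_MAP = 3.468

Σxᵢ = 6+6+10+2+7+5+4+2 = 42, with n = 8.
Posterior ∝ λe^(−4.4λ) · λ^42e^(−8λ) = λ^43e^(−12.4λ), i.e. Gamma(shape=44, rate=12.4).
The mode of a Gamma(a, b) with a ≥ 1 (shape–rate) is (a−1)/b = 43/12.4 ≈ 3.468.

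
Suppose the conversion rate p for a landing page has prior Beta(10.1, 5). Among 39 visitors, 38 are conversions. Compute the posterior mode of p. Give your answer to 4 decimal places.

p̂_MAP = 0.9040

Prior: Beta(10.1, 5).
Data: 38 successes in 39 trials. The binomial likelihood contributes p^38(1−p)^1, so the posterior is Beta(10.1+38, 5+1) = Beta(48.1, 6).
For Beta(a, b) with a, b > 1 the mode is (a−1)/(a+b−2) = 47.1/52.1 ≈ 0.9040.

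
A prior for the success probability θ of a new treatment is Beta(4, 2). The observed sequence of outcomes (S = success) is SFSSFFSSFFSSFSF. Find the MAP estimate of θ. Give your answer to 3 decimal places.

Prior: Beta(4, 2).
Data: 8 successes in 15 trials (from the sequence). The binomial likelihood contributes θ^8(1−θ)^7, so the posterior is Beta(4+8, 2+7) = Beta(12, 9).
For Beta(a, b) with a, b > 1 the mode is (a−1)/(a+b−2) = 11/19 ≈ 0.579.

θ̂_MAP = 0.579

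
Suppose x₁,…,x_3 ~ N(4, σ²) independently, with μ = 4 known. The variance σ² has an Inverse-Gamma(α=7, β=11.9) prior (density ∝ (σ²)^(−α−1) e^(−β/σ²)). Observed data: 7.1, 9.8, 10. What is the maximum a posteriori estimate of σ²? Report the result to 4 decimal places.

Sum of squared deviations about the known mean: SS = (7.1−4)² + (9.8−4)² + (10−4)² = 79.25.
The Normal likelihood contributes (σ²)^(−n/2) exp(−SS/(2σ²)), so the posterior is Inverse-Gamma(α + n/2, β + SS/2) = Inverse-Gamma(8.5, 51.525).
The mode of Inverse-Gamma(a, b) is b/(a+1) = 51.525/9.5 ≈ 5.4237.

σ̂²_MAP = 5.4237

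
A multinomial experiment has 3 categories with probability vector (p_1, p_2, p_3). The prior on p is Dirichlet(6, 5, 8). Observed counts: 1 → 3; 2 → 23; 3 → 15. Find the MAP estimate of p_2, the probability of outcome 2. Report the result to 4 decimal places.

The posterior is Dirichlet(αᵢ + nᵢ) = Dirichlet(9, 28, 23).
For a Dirichlet(a₁,…,a_K) with all aᵢ > 1, the mode has j-th component (aⱼ − 1)/(Σaᵢ − K).
Here Σaᵢ = 60 and K = 3, so p_2 = (28 − 1)/(60 − 3) = 27/57 ≈ 0.4737.

MAP estimate: 0.4737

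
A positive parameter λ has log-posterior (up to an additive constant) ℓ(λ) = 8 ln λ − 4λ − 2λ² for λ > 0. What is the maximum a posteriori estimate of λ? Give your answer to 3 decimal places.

ℓ'(λ) = 8/λ − 4 − 4λ. Setting this to zero and multiplying by λ: 4λ² + 4λ − 8 = 0.
λ = (−4 + √(4² + 4·4·8)) / (2·4) = (−4 + √144) / 8 = (−4 + 12)/8 = 1.
ℓ''(λ) = −8/λ² − 4 < 0, confirming a maximum.

λ̂_MAP = 1.000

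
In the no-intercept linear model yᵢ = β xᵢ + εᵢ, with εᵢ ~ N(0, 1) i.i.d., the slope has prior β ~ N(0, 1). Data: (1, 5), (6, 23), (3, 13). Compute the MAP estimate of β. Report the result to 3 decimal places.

log p(β | y) = −Σ(yᵢ − βxᵢ)²/(2·1) − β²/(2·1) + const.
Setting the derivative to zero: Σxᵢ(yᵢ − βxᵢ)/1 − β/1 = 0, so β = Σxᵢyᵢ / (Σxᵢ² + σ²/τ²).
Σxᵢyᵢ = 1·5 + 6·23 + 3·13 = 182; Σxᵢ² = 46; σ²/τ² = 1.
β̂_MAP = 182 / (46 + 1) = 182/47 ≈ 3.872.

β̂_MAP = 3.872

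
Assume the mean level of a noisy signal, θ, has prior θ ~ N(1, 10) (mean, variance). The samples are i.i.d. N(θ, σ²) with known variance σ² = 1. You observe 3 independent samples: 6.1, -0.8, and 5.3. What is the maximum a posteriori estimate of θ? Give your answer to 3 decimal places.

n = 3; x̄ = (6.1 + (-0.8) + 5.3)/3 = 10.6/3 = 53/15 ≈ 3.5333.
For a Normal prior and Normal likelihood with known variance, the posterior is Normal; its mode equals its mean, the precision-weighted average.
Prior precision 1/σ₀² = 1/10 = 0.1; data precision n/σ² = 3/1 = 3.
θ̂ = (0.1·1 + 3·(53/15)) / (0.1 + 3) = 10.7/3.1 = 107/31 ≈ 3.452.

θ̂_MAP = 3.452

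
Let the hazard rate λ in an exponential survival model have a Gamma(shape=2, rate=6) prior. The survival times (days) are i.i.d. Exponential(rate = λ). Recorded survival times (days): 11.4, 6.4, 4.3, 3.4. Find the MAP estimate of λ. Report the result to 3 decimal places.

λ̂_MAP = 0.159

The Exponential(rate=λ) likelihood is ∝ λ^n e^(−λΣtᵢ). Here n = 4 and Σtᵢ = 11.4 + 6.4 + 4.3 + 3.4 = 25.5.
Posterior ∝ λe^(−6λ) · λ^4e^(−25.5λ) = λ^5e^(−31.5λ), i.e. Gamma(6, 31.5).
Mode = (a−1)/b = 5/31.5 ≈ 0.159.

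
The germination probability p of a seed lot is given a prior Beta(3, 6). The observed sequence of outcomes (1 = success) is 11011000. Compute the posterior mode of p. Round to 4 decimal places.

Prior: Beta(3, 6).
Data: 4 successes in 8 trials (from the sequence). The binomial likelihood contributes p^4(1−p)^4, so the posterior is Beta(3+4, 6+4) = Beta(7, 10).
For Beta(a, b) with a, b > 1 the mode is (a−1)/(a+b−2) = 6/15 ≈ 0.4000.

p̂_MAP = 0.4000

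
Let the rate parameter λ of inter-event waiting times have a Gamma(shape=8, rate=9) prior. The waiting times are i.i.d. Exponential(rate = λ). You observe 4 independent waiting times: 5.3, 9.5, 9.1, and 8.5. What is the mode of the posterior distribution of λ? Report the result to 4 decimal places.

The Exponential(rate=λ) likelihood is ∝ λ^n e^(−λΣtᵢ). Here n = 4 and Σtᵢ = 5.3 + 9.5 + 9.1 + 8.5 = 32.4.
Posterior ∝ λ^7e^(−9λ) · λ^4e^(−32.4λ) = λ^11e^(−41.4λ), i.e. Gamma(12, 41.4).
Mode = (a−1)/b = 11/41.4 ≈ 0.2657.

λ̂_MAP = 0.2657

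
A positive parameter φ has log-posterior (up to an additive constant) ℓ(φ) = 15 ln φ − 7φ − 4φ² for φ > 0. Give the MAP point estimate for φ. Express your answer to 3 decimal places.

ℓ'(φ) = 15/φ − 7 − 8φ. Setting this to zero and multiplying by φ: 8φ² + 7φ − 15 = 0.
φ = (−7 + √(7² + 4·8·15)) / (2·8) = (−7 + √529) / 16 = (−7 + 23)/16 = 1.
ℓ''(φ) = −15/φ² − 8 < 0, confirming a maximum.

φ̂_MAP = 1.000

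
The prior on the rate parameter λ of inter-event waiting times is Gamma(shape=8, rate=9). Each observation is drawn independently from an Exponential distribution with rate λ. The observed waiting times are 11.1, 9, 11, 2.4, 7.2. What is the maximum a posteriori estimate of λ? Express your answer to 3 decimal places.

λ̂_MAP = 0.241

The Exponential(rate=λ) likelihood is ∝ λ^n e^(−λΣtᵢ). Here n = 5 and Σtᵢ = 11.1 + 9 + 11 + 2.4 + 7.2 = 40.7.
Posterior ∝ λ^7e^(−9λ) · λ^5e^(−40.7λ) = λ^12e^(−49.7λ), i.e. Gamma(13, 49.7).
Mode = (a−1)/b = 12/49.7 ≈ 0.241.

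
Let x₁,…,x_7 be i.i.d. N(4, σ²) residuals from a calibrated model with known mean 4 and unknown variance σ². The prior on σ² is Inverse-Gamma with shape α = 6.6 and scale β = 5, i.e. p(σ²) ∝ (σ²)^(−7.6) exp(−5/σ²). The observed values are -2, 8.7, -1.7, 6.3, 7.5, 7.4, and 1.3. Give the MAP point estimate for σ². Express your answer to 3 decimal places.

Sum of squared deviations about the known mean: SS = (-2−4)² + (8.7−4)² + (-1.7−4)² + (6.3−4)² + (7.5−4)² + (7.4−4)² + (1.3−4)² = 126.97.
The Normal likelihood contributes (σ²)^(−n/2) exp(−SS/(2σ²)), so the posterior is Inverse-Gamma(α + n/2, β + SS/2) = Inverse-Gamma(10.1, 68.485).
The mode of Inverse-Gamma(a, b) is b/(a+1) = 68.485/11.1 ≈ 6.170.

σ̂²_MAP = 6.170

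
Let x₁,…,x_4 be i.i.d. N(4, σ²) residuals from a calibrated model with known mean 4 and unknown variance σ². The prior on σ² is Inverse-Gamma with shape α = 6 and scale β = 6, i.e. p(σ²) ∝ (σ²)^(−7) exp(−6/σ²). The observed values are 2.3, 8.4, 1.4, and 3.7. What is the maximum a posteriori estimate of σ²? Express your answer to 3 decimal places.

σ̂²_MAP = 2.283

Sum of squared deviations about the known mean: SS = (2.3−4)² + (8.4−4)² + (1.4−4)² + (3.7−4)² = 29.1.
The Normal likelihood contributes (σ²)^(−n/2) exp(−SS/(2σ²)), so the posterior is Inverse-Gamma(α + n/2, β + SS/2) = Inverse-Gamma(8, 20.55).
The mode of Inverse-Gamma(a, b) is b/(a+1) = 20.55/9 ≈ 2.283.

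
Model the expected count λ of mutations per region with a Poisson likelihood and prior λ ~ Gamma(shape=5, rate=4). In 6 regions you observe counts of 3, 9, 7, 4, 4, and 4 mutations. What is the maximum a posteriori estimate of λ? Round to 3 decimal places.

Σxᵢ = 3+9+7+4+4+4 = 31, with n = 6.
Posterior ∝ λ^4e^(−4λ) · λ^31e^(−6λ) = λ^35e^(−10λ), i.e. Gamma(shape=36, rate=10).
The mode of a Gamma(a, b) with a ≥ 1 (shape–rate) is (a−1)/b = 35/10 ≈ 3.500.

λ̂_MAP = 3.500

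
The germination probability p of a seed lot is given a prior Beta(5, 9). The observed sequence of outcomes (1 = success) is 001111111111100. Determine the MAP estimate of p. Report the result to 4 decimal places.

Prior: Beta(5, 9).
Data: 11 successes in 15 trials (from the sequence). The binomial likelihood contributes p^11(1−p)^4, so the posterior is Beta(5+11, 9+4) = Beta(16, 13).
For Beta(a, b) with a, b > 1 the mode is (a−1)/(a+b−2) = 15/27 ≈ 0.5556.

p̂_MAP = 0.5556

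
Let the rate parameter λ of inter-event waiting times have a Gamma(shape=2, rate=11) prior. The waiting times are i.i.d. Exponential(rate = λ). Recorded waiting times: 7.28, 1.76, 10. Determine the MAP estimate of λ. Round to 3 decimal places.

λ̂_MAP = 0.133

The Exponential(rate=λ) likelihood is ∝ λ^n e^(−λΣtᵢ). Here n = 3 and Σtᵢ = 7.28 + 1.76 + 10 = 19.04.
Posterior ∝ λe^(−11λ) · λ^3e^(−19.04λ) = λ^4e^(−30.04λ), i.e. Gamma(5, 30.04).
Mode = (a−1)/b = 4/30.04 ≈ 0.133.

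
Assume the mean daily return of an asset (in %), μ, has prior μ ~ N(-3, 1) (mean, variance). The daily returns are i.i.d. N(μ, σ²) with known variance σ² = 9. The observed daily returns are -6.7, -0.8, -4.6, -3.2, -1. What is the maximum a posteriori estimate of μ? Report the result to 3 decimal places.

n = 5; x̄ = ((-6.7) + (-0.8) + (-4.6) + (-3.2) + (-1))/5 = -16.3/5 = -3.26.
For a Normal prior and Normal likelihood with known variance, the posterior is Normal; its mode equals its mean, the precision-weighted average.
Prior precision 1/σ₀² = 1/1 = 1; data precision n/σ² = 5/9.
μ̂ = (1·(-3) + (5/9)·(-3.26)) / (1 + 5/9) = (-433/90)/(14/9) = -433/140 ≈ -3.093.

μ̂_MAP = -3.093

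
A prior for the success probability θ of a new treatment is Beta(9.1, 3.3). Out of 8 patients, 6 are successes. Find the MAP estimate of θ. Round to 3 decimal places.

θ̂_MAP = 0.766

Prior: Beta(9.1, 3.3).
Data: 6 successes in 8 trials. The binomial likelihood contributes θ^6(1−θ)^2, so the posterior is Beta(9.1+6, 3.3+2) = Beta(15.1, 5.3).
For Beta(a, b) with a, b > 1 the mode is (a−1)/(a+b−2) = 14.1/18.4 ≈ 0.766.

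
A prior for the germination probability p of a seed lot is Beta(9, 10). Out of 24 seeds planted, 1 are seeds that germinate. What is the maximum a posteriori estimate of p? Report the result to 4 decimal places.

p̂_MAP = 0.2195

Prior: Beta(9, 10).
Data: 1 success in 24 trials. The binomial likelihood contributes p(1−p)^23, so the posterior is Beta(9+1, 10+23) = Beta(10, 33).
For Beta(a, b) with a, b > 1 the mode is (a−1)/(a+b−2) = 9/41 ≈ 0.2195.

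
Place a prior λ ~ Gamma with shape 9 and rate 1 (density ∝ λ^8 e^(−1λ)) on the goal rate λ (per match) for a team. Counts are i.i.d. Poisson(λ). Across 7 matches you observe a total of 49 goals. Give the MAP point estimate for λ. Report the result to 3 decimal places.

λ̂_MAP = 7.125

Σxᵢ = 49, n = 7.
Posterior ∝ λ^8e^(−1λ) · λ^49e^(−7λ) = λ^57e^(−8λ), i.e. Gamma(shape=58, rate=8).
The mode of a Gamma(a, b) with a ≥ 1 (shape–rate) is (a−1)/b = 57/8 ≈ 7.125.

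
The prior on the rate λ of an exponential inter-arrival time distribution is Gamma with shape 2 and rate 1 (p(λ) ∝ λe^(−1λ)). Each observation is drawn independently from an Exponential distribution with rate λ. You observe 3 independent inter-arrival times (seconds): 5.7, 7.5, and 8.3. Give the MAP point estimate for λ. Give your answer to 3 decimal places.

The Exponential(rate=λ) likelihood is ∝ λ^n e^(−λΣtᵢ). Here n = 3 and Σtᵢ = 5.7 + 7.5 + 8.3 = 21.5.
Posterior ∝ λe^(−1λ) · λ^3e^(−21.5λ) = λ^4e^(−22.5λ), i.e. Gamma(5, 22.5).
Mode = (a−1)/b = 4/22.5 ≈ 0.178.

λ̂_MAP = 0.178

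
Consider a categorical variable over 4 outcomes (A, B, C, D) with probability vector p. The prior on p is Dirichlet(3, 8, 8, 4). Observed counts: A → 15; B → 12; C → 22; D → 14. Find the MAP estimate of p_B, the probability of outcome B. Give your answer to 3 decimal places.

The posterior is Dirichlet(αᵢ + nᵢ) = Dirichlet(18, 20, 30, 18).
For a Dirichlet(a₁,…,a_K) with all aᵢ > 1, the mode has j-th component (aⱼ − 1)/(Σaᵢ − K).
Here Σaᵢ = 86 and K = 4, so p_B = (20 − 1)/(86 − 4) = 19/82 ≈ 0.232.

MAP estimate of p_B = 0.232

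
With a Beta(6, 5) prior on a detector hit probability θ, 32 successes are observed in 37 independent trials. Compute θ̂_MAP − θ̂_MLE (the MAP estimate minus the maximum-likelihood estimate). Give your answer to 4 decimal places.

MAP − MLE = -0.0605

Posterior is Beta(38, 10); MAP = (38−1)/(48−2) = 37/46 ≈ 0.80435.
MLE ignores the prior: θ̂_MLE = k/n = 32/37 ≈ 0.86486.
Difference = 37/46 − 32/37 = -103/1702 ≈ -0.0605.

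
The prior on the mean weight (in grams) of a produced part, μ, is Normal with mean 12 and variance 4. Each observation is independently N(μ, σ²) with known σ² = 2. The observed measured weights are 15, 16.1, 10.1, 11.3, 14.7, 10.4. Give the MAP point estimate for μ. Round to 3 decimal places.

μ̂_MAP = 12.862

n = 6; x̄ = (15 + 16.1 + 10.1 + 11.3 + 14.7 + 10.4)/6 = 77.6/6 = 194/15 ≈ 12.9333.
For a Normal prior and Normal likelihood with known variance, the posterior is Normal; its mode equals its mean, the precision-weighted average.
Prior precision 1/σ₀² = 1/4 = 0.25; data precision n/σ² = 6/2 = 3.
μ̂ = (0.25·12 + 3·(194/15)) / (0.25 + 3) = 41.8/3.25 = 836/65 ≈ 12.862.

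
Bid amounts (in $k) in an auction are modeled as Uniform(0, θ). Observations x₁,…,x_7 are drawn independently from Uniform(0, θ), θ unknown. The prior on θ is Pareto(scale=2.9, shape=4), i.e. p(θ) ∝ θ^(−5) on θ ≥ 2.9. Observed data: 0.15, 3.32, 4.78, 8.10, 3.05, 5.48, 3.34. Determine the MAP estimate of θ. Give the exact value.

θ̂_MAP = 8.10

The Uniform(0, θ) likelihood is θ^(−n) for θ ≥ max(xᵢ), zero otherwise. Here max(xᵢ) = 8.10.
Posterior ∝ θ^(−5) · θ^(−7) = θ^(−12) on θ ≥ max(2.9, 8.10) = 8.10.
This density is strictly decreasing in θ, so the posterior mode lies at the lower boundary of the support.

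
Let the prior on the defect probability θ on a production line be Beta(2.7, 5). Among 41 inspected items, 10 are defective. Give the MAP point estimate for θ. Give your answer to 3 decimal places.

θ̂_MAP = 0.251

Prior: Beta(2.7, 5).
Data: 10 successes in 41 trials. The binomial likelihood contributes θ^10(1−θ)^31, so the posterior is Beta(2.7+10, 5+31) = Beta(12.7, 36).
For Beta(a, b) with a, b > 1 the mode is (a−1)/(a+b−2) = 11.7/46.7 ≈ 0.251.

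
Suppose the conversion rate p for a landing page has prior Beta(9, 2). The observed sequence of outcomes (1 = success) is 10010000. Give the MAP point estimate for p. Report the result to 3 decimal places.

p̂_MAP = 0.588

Prior: Beta(9, 2).
Data: 2 successes in 8 trials (from the sequence). The binomial likelihood contributes p^2(1−p)^6, so the posterior is Beta(9+2, 2+6) = Beta(11, 8).
For Beta(a, b) with a, b > 1 the mode is (a−1)/(a+b−2) = 10/17 ≈ 0.588.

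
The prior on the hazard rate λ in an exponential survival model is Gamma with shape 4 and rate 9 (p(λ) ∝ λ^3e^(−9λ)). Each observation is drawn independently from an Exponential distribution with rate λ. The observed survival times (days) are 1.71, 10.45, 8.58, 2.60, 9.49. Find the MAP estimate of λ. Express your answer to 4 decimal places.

The Exponential(rate=λ) likelihood is ∝ λ^n e^(−λΣtᵢ). Here n = 5 and Σtᵢ = 1.71 + 10.45 + 8.58 + 2.60 + 9.49 = 32.83.
Posterior ∝ λ^3e^(−9λ) · λ^5e^(−32.83λ) = λ^8e^(−41.83λ), i.e. Gamma(9, 41.83).
Mode = (a−1)/b = 8/41.83 ≈ 0.1913.

λ̂_MAP = 0.1913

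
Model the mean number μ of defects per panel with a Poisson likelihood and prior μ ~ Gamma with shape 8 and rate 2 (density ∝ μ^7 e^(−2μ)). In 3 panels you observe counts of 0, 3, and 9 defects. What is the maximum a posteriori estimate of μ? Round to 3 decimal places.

μ̂_MAP = 3.800

Σxᵢ = 0+3+9 = 12, with n = 3.
Posterior ∝ μ^7e^(−2μ) · μ^12e^(−3μ) = μ^19e^(−5μ), i.e. Gamma(shape=20, rate=5).
The mode of a Gamma(a, b) with a ≥ 1 (shape–rate) is (a−1)/b = 19/5 ≈ 3.800.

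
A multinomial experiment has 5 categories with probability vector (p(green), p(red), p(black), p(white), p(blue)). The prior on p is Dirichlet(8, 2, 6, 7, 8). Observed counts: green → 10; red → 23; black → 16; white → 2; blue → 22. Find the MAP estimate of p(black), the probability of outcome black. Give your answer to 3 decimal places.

The posterior is Dirichlet(αᵢ + nᵢ) = Dirichlet(18, 25, 22, 9, 30).
For a Dirichlet(a₁,…,a_K) with all aᵢ > 1, the mode has j-th component (aⱼ − 1)/(Σaᵢ − K).
Here Σaᵢ = 104 and K = 5, so p(black) = (22 − 1)/(104 − 5) = 21/99 ≈ 0.212.

MAP estimate of p(black) = 0.212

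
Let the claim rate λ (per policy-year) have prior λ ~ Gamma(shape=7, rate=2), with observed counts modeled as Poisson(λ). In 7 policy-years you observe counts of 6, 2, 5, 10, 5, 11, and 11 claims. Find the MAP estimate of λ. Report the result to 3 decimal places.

λ̂_MAP = 6.222

Σxᵢ = 6+2+5+10+5+11+11 = 50, with n = 7.
Posterior ∝ λ^6e^(−2λ) · λ^50e^(−7λ) = λ^56e^(−9λ), i.e. Gamma(shape=57, rate=9).
The mode of a Gamma(a, b) with a ≥ 1 (shape–rate) is (a−1)/b = 56/9 ≈ 6.222.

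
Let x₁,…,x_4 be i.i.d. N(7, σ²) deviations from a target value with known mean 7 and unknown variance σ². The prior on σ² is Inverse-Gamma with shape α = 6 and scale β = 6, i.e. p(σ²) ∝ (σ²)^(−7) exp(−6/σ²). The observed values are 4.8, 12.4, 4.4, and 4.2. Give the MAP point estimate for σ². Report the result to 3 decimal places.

Sum of squared deviations about the known mean: SS = (4.8−7)² + (12.4−7)² + (4.4−7)² + (4.2−7)² = 48.6.
The Normal likelihood contributes (σ²)^(−n/2) exp(−SS/(2σ²)), so the posterior is Inverse-Gamma(α + n/2, β + SS/2) = Inverse-Gamma(8, 30.3).
The mode of Inverse-Gamma(a, b) is b/(a+1) = 30.3/9 ≈ 3.367.

σ̂²_MAP = 3.367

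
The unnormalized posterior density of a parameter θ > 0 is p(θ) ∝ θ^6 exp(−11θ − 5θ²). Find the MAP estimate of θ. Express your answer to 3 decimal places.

θ̂_MAP = 0.400

ℓ'(θ) = 6/θ − 11 − 10θ. Setting this to zero and multiplying by θ: 10θ² + 11θ − 6 = 0.
θ = (−11 + √(11² + 4·10·6)) / (2·10) = (−11 + √361) / 20 = (−11 + 19)/20 = 2/5.
ℓ''(θ) = −6/θ² − 10 < 0, confirming a maximum.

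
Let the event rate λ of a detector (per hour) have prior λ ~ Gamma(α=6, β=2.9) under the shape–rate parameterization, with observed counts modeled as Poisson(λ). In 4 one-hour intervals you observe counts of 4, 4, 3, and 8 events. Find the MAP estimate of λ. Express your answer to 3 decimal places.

λ̂_MAP = 3.478

Σxᵢ = 4+4+3+8 = 19, with n = 4.
Posterior ∝ λ^5e^(−2.9λ) · λ^19e^(−4λ) = λ^24e^(−6.9λ), i.e. Gamma(shape=25, rate=6.9).
The mode of a Gamma(a, b) with a ≥ 1 (shape–rate) is (a−1)/b = 24/6.9 ≈ 3.478.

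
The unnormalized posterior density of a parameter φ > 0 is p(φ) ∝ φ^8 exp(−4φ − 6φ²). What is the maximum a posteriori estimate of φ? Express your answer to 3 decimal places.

φ̂_MAP = 0.667

ℓ'(φ) = 8/φ − 4 − 12φ. Setting this to zero and multiplying by φ: 12φ² + 4φ − 8 = 0.
φ = (−4 + √(4² + 4·12·8)) / (2·12) = (−4 + √400) / 24 = (−4 + 20)/24 = 2/3.
ℓ''(φ) = −8/φ² − 12 < 0, confirming a maximum.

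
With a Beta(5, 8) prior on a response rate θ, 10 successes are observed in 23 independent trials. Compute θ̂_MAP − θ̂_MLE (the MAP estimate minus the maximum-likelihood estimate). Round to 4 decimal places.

MAP − MLE = -0.0230

Posterior is Beta(15, 21); MAP = (15−1)/(36−2) = 14/34 ≈ 0.41176.
MLE ignores the prior: θ̂_MLE = k/n = 10/23 ≈ 0.43478.
Difference = 14/34 − 10/23 = -9/391 ≈ -0.0230.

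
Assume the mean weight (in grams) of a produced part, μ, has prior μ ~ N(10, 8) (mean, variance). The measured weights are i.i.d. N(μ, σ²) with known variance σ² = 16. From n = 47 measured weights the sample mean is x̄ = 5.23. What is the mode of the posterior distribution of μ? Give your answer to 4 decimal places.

n = 47, x̄ = 5.23.
For a Normal prior and Normal likelihood with known variance, the posterior is Normal; its mode equals its mean, the precision-weighted average.
Prior precision 1/σ₀² = 1/8 = 0.125; data precision n/σ² = 47/16 = 2.9375.
μ̂ = (0.125·10 + 2.9375·5.23) / (0.125 + 2.9375) = 16.613125/3.0625 = 26581/4900 ≈ 5.4247.

μ̂_MAP = 5.4247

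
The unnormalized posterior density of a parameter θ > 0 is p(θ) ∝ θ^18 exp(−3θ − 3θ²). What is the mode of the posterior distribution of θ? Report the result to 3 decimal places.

θ̂_MAP = 1.500

ℓ'(θ) = 18/θ − 3 − 6θ. Setting this to zero and multiplying by θ: 6θ² + 3θ − 18 = 0.
θ = (−3 + √(3² + 4·6·18)) / (2·6) = (−3 + √441) / 12 = (−3 + 21)/12 = 3/2.
ℓ''(θ) = −18/θ² − 6 < 0, confirming a maximum.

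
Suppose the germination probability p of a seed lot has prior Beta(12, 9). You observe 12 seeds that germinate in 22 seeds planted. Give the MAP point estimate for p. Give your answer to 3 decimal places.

Prior: Beta(12, 9).
Data: 12 successes in 22 trials. The binomial likelihood contributes p^12(1−p)^10, so the posterior is Beta(12+12, 9+10) = Beta(24, 19).
For Beta(a, b) with a, b > 1 the mode is (a−1)/(a+b−2) = 23/41 ≈ 0.561.

p̂_MAP = 0.561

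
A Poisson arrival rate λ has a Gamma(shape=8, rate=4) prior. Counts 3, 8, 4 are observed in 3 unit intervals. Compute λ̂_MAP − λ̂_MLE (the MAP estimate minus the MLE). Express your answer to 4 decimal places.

MAP − MLE = -1.8571

Σxᵢ = 15. Posterior is Gamma(23, 7); MAP = (23−1)/7 = 22/7 ≈ 3.14286.
MLE = x̄ = 15/3 ≈ 5.00000.
Difference = 22/7 − 15/3 = -13/7 ≈ -1.8571.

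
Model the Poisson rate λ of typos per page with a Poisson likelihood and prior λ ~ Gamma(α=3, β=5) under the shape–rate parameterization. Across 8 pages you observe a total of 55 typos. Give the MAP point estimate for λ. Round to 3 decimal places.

Σxᵢ = 55, n = 8.
Posterior ∝ λ^2e^(−5λ) · λ^55e^(−8λ) = λ^57e^(−13λ), i.e. Gamma(shape=58, rate=13).
The mode of a Gamma(a, b) with a ≥ 1 (shape–rate) is (a−1)/b = 57/13 ≈ 4.385.

λ̂_MAP = 4.385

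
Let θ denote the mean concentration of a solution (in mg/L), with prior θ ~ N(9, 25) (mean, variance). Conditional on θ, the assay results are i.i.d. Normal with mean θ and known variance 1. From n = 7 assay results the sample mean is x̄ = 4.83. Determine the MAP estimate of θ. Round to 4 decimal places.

θ̂_MAP = 4.8537

n = 7, x̄ = 4.83.
For a Normal prior and Normal likelihood with known variance, the posterior is Normal; its mode equals its mean, the precision-weighted average.
Prior precision 1/σ₀² = 1/25 = 0.04; data precision n/σ² = 7/1 = 7.
θ̂ = (0.04·9 + 7·4.83) / (0.04 + 7) = 34.17/7.04 = 3417/704 ≈ 4.8537.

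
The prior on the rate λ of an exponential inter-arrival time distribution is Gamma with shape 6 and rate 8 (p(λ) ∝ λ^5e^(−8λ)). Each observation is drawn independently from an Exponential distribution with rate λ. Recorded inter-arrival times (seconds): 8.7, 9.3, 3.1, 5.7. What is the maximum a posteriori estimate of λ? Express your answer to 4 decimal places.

The Exponential(rate=λ) likelihood is ∝ λ^n e^(−λΣtᵢ). Here n = 4 and Σtᵢ = 8.7 + 9.3 + 3.1 + 5.7 = 26.8.
Posterior ∝ λ^5e^(−8λ) · λ^4e^(−26.8λ) = λ^9e^(−34.8λ), i.e. Gamma(10, 34.8).
Mode = (a−1)/b = 9/34.8 ≈ 0.2586.

λ̂_MAP = 0.2586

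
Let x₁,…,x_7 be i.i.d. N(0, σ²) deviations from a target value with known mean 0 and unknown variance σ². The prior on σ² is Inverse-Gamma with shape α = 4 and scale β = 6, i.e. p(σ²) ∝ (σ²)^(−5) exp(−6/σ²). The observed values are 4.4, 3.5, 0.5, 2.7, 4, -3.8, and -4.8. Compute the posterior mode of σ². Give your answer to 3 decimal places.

σ̂²_MAP = 6.155

Sum of squared deviations about the known mean: SS = (4.4−0)² + (3.5−0)² + (0.5−0)² + (2.7−0)² + (4−0)² + (-3.8−0)² + (-4.8−0)² = 92.63.
The Normal likelihood contributes (σ²)^(−n/2) exp(−SS/(2σ²)), so the posterior is Inverse-Gamma(α + n/2, β + SS/2) = Inverse-Gamma(7.5, 52.315).
The mode of Inverse-Gamma(a, b) is b/(a+1) = 52.315/8.5 ≈ 6.155.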